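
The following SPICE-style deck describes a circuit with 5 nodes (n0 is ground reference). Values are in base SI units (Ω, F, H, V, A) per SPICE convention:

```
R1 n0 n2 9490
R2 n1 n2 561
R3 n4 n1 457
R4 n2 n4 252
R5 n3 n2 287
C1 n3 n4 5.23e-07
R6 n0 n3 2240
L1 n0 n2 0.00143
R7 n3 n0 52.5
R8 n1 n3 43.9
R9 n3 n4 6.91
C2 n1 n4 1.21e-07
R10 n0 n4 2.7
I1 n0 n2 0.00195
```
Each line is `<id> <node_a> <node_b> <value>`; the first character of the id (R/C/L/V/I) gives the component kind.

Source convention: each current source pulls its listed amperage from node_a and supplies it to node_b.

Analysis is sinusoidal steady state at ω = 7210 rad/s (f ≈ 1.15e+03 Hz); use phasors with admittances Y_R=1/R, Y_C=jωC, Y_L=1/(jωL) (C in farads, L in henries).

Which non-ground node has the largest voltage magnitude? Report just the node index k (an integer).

2

MNA unknowns: 4 node voltages V₁..V_4
R1: Y=0.0001054+0.000j on G[0,2]
R2: Y=0.001783+0.000j on G[1,2]
R3: Y=0.002188+0.000j on G[4,1]
R4: Y=0.003968+0.000j on G[2,4]
R5: Y=0.003484+0.000j on G[3,2]
C1: Y=0.000+0.003771j on G[3,4]
R6: Y=0.0004464+0.000j on G[0,3]
L1: Y=0.000-0.09699j on G[0,2]
R7: Y=0.01905+0.000j on G[3,0]
R8: Y=0.02278+0.000j on G[1,3]
R9: Y=0.1447+0.000j on G[3,4]
C2: Y=0.000+0.0008724j on G[1,4]
R10: Y=0.3704+0.000j on G[0,4]
I1: z[0]−=0.00195, z[2]+=0.00195
solve → V1=0.0002706+0.002159j, V2=0.001829+0.01994j, V3=0.0001045+0.0009436j, V4=3.742e-05+0.0004237j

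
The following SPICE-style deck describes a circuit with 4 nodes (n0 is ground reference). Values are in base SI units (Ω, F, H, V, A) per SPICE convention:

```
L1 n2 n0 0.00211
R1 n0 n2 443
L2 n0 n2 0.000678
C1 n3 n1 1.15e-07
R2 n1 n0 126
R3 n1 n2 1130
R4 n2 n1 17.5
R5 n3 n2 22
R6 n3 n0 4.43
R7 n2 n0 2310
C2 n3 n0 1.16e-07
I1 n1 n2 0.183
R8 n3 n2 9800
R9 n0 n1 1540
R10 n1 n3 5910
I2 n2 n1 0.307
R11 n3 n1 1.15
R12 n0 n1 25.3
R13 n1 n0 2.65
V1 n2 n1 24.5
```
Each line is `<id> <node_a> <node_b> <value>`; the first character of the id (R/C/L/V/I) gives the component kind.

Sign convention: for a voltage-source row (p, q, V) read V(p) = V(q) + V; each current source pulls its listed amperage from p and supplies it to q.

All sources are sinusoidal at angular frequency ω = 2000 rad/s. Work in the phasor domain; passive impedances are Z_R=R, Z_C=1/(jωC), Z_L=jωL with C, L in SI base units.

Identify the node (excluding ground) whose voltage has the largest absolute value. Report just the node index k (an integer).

1

Element admittances at ω=2000 rad/s:
  Y(L1) = 0.000-0.2370j S between n2,n0
  Y(R1) = 0.002257+0.000j S between n0,n2
  Y(L2) = 0.000-0.7375j S between n0,n2
  Y(C1) = 0.000+0.0002300j S between n3,n1
  Y(R2) = 0.007937+0.000j S between n1,n0
  Y(R3) = 0.0008850+0.000j S between n1,n2
  Y(R4) = 0.05714+0.000j S between n2,n1
  Y(R5) = 0.04545+0.000j S between n3,n2
  Y(R6) = 0.2257+0.000j S between n3,n0
  Y(R7) = 0.0004329+0.000j S between n2,n0
  Y(C2) = 0.000+0.0002320j S between n3,n0
  I1: injects 0.183 A into n2 (from n1)
  Y(R8) = 0.0001020+0.000j S between n3,n2
  Y(R9) = 0.0006494+0.000j S between n0,n1
  Y(R10) = 0.0001692+0.000j S between n1,n3
  I2: injects 0.307 A into n1 (from n2)
  Y(R11) = 0.8696+0.000j S between n3,n1
  Y(R12) = 0.03953+0.000j S between n0,n1
  Y(R13) = 0.3774+0.000j S between n1,n0
  V1: constraint V(n2)−V(n1) = 24.5
Assemble and solve the 4×4 MNA system:
  V(n1)=-17.75+10.80j  V(n2)=6.752+10.80j  V(n3)=-13.26+8.668j
  i(V1)=-13.00+6.453j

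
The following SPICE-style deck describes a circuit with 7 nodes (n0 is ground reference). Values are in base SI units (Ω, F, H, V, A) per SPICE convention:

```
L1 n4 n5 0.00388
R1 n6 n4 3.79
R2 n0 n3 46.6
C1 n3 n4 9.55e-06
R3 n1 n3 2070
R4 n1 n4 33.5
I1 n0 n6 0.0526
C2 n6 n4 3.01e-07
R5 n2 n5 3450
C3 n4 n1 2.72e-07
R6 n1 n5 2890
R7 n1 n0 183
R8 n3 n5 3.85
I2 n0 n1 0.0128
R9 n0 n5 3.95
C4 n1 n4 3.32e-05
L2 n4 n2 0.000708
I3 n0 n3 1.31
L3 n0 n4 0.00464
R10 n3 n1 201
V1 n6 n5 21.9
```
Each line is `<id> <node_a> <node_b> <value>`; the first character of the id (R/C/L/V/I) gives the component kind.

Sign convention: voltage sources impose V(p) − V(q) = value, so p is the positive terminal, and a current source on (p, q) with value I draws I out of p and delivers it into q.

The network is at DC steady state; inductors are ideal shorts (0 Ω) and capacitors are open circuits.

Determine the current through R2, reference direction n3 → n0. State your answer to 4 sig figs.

0.09844 A

Apply KCL at each of the 6 non-ground nodes and solve the resulting linear system.
Node n1: branches {R3, R4, C3, R6, R7, I2, C4, R10} → V_1 = 0.9202
Node n2: branches {R5, L2} → V_2 = 0.000
Node n3: branches {R2, C1, R3, R8, I3, R10} → V_3 = 4.587
Node n4: branches {L1, R1, C1, R4, C2, C3, C4, L2, L3} → V_4 = 0.000
Node n5: branches {L1, R5, R6, R8, R9, V1} → V_5 = 0.000
Node n6: branches {R1, I1, C2, V1} → V_6 = 21.90
Source currents: i(L1)=4.534, i(L2)=0.000, i(L3)=-1.272, i(V1)=-5.726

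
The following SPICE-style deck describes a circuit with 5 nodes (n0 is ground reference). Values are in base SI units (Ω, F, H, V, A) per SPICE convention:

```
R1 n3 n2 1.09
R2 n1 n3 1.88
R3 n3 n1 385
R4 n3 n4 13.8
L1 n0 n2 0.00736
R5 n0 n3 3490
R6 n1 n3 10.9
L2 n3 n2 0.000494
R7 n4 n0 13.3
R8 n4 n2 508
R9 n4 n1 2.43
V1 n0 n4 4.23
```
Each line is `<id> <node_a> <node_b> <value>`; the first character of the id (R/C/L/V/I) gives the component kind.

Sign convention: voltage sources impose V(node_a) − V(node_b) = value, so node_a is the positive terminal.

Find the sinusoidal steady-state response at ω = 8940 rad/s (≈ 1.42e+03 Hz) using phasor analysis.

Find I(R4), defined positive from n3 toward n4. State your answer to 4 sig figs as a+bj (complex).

Apply KCL at each of the 4 non-ground nodes and solve the resulting linear system.
Node n1: branches {R2, R3, R6, R9} → V_1 = -4.220-0.1188j
Node n2: branches {R1, L1, L2, R8} → V_2 = -4.194-0.2609j
Node n3: branches {R1, R2, R3, R4, R5, R6, L2} → V_3 = -4.214-0.1969j
Node n4: branches {R4, R7, R8, R9, V1} → V_4 = -4.230+0.000j
Source currents: i(V1)=-0.3232+0.06368j

0.001152-0.01427j A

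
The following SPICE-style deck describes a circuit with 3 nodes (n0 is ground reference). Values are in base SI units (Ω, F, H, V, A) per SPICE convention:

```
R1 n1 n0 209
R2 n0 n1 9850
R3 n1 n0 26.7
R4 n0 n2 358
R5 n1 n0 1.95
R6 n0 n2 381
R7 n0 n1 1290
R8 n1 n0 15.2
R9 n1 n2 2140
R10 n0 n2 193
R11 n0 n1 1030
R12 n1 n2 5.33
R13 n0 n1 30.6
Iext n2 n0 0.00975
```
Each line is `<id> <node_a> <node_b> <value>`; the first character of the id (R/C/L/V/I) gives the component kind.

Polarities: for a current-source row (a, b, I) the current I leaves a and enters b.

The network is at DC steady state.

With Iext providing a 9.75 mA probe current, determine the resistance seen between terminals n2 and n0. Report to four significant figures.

Element admittances at DC:
  Y(R1) = 0.004785 S between n1,n0
  Y(R2) = 0.0001015 S between n0,n1
  Y(R3) = 0.03745 S between n1,n0
  Y(R4) = 0.002793 S between n0,n2
  Y(R5) = 0.5128 S between n1,n0
  Y(R6) = 0.002625 S between n0,n2
  Y(R7) = 0.0007752 S between n0,n1
  Y(R8) = 0.06579 S between n1,n0
  Y(R9) = 0.0004673 S between n1,n2
  Y(R10) = 0.005181 S between n0,n2
  Y(R11) = 0.0009709 S between n0,n1
  Y(R12) = 0.1876 S between n1,n2
  Y(R13) = 0.03268 S between n0,n1
  Iext: injects 0.00975 A into n0 (from n2)
Assemble and solve the 2×2 MNA system:
  V(n1)=-0.01387  V(n2)=-0.06220

R_eq = 6.380 Ω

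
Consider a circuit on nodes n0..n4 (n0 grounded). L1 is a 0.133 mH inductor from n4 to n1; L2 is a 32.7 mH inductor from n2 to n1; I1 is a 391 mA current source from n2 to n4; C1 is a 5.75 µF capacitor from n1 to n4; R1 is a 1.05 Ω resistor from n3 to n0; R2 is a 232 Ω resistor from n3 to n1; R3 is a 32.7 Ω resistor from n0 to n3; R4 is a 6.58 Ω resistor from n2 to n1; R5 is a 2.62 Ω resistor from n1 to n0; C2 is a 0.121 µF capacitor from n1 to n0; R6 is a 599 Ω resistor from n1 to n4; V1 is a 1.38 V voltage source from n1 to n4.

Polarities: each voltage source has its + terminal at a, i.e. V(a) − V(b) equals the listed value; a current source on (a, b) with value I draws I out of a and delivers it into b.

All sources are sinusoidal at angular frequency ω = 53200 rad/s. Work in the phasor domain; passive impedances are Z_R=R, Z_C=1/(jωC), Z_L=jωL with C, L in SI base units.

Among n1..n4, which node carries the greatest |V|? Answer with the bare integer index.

Element admittances at ω=53200 rad/s:
  Y(L1) = 0.000-0.1413j S between n4,n1
  Y(L2) = 0.000-0.0005748j S between n2,n1
  I1: injects 0.391 A into n4 (from n2)
  Y(C1) = 0.000+0.3059j S between n1,n4
  Y(R1) = 0.9524+0.000j S between n3,n0
  Y(R2) = 0.004310+0.000j S between n3,n1
  Y(R3) = 0.03058+0.000j S between n0,n3
  Y(R4) = 0.1520+0.000j S between n2,n1
  Y(R5) = 0.3817+0.000j S between n1,n0
  Y(C2) = 0.000+0.006437j S between n1,n0
  Y(R6) = 0.001669+0.000j S between n1,n4
  V1: constraint V(n1)−V(n4) = 1.38
Assemble and solve the 5×5 MNA system:
  V(n1)=0.000+0.000j  V(n2)=-2.573-0.009731j  V(n3)=0.000+0.000j  V(n4)=-1.380+0.000j
  i(V1)=-0.3933-0.2271j

2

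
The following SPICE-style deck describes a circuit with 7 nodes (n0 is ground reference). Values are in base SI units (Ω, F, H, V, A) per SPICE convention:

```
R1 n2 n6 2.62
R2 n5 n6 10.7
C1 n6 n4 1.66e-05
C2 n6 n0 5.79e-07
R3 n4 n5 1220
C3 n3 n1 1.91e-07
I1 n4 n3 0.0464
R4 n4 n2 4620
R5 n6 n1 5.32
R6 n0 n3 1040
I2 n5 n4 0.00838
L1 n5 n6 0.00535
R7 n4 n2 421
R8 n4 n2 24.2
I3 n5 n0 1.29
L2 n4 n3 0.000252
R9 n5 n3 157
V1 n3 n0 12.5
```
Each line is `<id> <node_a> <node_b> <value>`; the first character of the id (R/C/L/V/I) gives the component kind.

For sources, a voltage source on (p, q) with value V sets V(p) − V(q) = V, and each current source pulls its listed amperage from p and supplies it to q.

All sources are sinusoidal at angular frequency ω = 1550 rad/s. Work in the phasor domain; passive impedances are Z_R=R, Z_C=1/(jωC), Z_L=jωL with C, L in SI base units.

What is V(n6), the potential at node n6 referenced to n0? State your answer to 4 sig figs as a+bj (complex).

MNA unknowns: 6 node voltages V₁..V_6 plus 1 source current (V1)
R1: Y=0.3817+0.000j on G[2,6]
R2: Y=0.09346+0.000j on G[5,6]
C1: Y=0.000+0.02573j on G[6,4]
C2: Y=0.000+0.0008974j on G[6,0]
R3: Y=0.0008197+0.000j on G[4,5]
C3: Y=0.000+0.0002961j on G[3,1]
I1: z[4]−=0.0464, z[3]+=0.0464
R4: Y=0.0002165+0.000j on G[4,2]
R5: Y=0.1880+0.000j on G[6,1]
R6: Y=0.0009615+0.000j on G[0,3]
I2: z[5]−=0.00838, z[4]+=0.00838
L1: Y=0.000-0.1206j on G[5,6]
R7: Y=0.002375+0.000j on G[4,2]
R8: Y=0.04132+0.000j on G[4,2]
I3: z[5]−=1.29, z[0]+=1.29
L2: Y=0.000-2.560j on G[4,3]
R9: Y=0.006369+0.000j on G[5,3]
V1: row V3−V0=12.5, i_V1 at 3,0
solve → V1=-7.557+11.93j, V2=-5.504+10.63j, V3=12.50+0.000j, V4=12.51-0.4558j, V5=-11.86+5.911j, V6=-7.576+11.90j
aux → i_V1=-1.291+0.006799j

-7.576+11.90j V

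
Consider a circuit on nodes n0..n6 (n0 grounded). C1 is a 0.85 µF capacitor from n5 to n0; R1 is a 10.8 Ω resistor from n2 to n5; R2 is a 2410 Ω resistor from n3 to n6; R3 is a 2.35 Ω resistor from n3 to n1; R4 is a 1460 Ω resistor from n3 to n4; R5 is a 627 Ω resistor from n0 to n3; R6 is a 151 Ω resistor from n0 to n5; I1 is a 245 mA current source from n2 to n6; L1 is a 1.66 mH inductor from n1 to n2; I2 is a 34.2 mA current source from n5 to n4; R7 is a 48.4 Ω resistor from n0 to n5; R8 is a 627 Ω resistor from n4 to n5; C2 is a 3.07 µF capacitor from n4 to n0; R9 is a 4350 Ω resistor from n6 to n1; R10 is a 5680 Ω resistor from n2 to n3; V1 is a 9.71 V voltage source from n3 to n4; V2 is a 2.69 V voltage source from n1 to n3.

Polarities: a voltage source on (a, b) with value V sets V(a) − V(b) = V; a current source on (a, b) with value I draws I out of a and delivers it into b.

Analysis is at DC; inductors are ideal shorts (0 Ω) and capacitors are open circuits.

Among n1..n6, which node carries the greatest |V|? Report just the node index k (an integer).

Element admittances at DC:
  Y(C1) = 0.000 S between n5,n0
  Y(R1) = 0.09259 S between n2,n5
  Y(R2) = 0.0004149 S between n3,n6
  Y(R3) = 0.4255 S between n3,n1
  Y(R4) = 0.0006849 S between n3,n4
  Y(R5) = 0.001595 S between n0,n3
  Y(R6) = 0.006623 S between n0,n5
  I1: injects 0.245 A into n6 (from n2)
  L1: short n1↔n2 (DC inductor)
  I2: injects 0.0342 A into n4 (from n5)
  Y(R7) = 0.02066 S between n0,n5
  Y(R8) = 0.001595 S between n4,n5
  Y(C2) = 0.000 S between n4,n0
  Y(R9) = 0.0002299 S between n6,n1
  Y(R10) = 0.0001761 S between n2,n3
  V1: constraint V(n3)−V(n4) = 9.71
  V2: constraint V(n1)−V(n3) = 2.69
Assemble and solve the 9×9 MNA system:
  V(n1)=0.7215  V(n2)=0.7215  V(n3)=-1.969  V(n4)=-11.68  V(n5)=0.1151  V(n6)=378.9
  i(L1)=0.3016  i(V1)=-0.05966  i(V2)=-1.359

6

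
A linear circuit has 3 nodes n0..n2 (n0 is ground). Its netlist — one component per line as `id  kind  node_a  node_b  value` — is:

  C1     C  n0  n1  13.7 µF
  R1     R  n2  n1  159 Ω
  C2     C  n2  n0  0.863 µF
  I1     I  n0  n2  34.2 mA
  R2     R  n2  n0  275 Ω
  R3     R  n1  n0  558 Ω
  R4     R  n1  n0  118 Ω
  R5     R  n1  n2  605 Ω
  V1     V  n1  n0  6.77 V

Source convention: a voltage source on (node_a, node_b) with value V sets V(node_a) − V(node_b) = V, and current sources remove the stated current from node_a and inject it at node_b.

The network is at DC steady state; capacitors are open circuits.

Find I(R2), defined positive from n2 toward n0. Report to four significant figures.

0.02763 A

MNA unknowns: 2 node voltages V₁..V_2 plus 1 source current (V1)
C1: Y=0.000 on G[0,1]
R1: Y=0.006289 on G[2,1]
C2: Y=0.000 on G[2,0]
I1: z[0]−=0.0342, z[2]+=0.0342
R2: Y=0.003636 on G[2,0]
R3: Y=0.001792 on G[1,0]
R4: Y=0.008475 on G[1,0]
R5: Y=0.001653 on G[1,2]
V1: row V1−V0=6.77, i_V1 at 1,0
solve → V1=6.770, V2=7.598
aux → i_V1=-0.06293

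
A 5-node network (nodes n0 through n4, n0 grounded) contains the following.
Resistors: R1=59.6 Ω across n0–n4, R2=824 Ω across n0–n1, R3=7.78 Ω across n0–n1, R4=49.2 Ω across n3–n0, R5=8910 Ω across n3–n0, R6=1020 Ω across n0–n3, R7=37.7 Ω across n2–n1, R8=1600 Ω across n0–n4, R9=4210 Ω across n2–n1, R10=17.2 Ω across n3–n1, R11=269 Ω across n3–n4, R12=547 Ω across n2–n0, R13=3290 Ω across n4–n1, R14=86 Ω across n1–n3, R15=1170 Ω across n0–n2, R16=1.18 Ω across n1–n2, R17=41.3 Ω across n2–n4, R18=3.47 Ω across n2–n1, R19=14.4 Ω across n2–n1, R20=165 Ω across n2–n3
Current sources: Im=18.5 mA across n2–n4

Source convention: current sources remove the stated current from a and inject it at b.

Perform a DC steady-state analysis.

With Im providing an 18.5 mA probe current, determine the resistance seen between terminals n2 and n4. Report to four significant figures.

R_eq = 23.13 Ω

Element admittances at DC:
  Y(R1) = 0.01678 S between n0,n4
  Y(R2) = 0.001214 S between n0,n1
  Y(R3) = 0.1285 S between n0,n1
  Y(R4) = 0.02033 S between n3,n0
  Y(R5) = 0.0001122 S between n3,n0
  Y(R6) = 0.0009804 S between n0,n3
  Y(R7) = 0.02653 S between n2,n1
  Y(R8) = 0.0006250 S between n0,n4
  Y(R9) = 0.0002375 S between n2,n1
  Y(R10) = 0.05814 S between n3,n1
  Y(R11) = 0.003717 S between n3,n4
  Y(R12) = 0.001828 S between n2,n0
  Y(R13) = 0.0003040 S between n4,n1
  Y(R14) = 0.01163 S between n1,n3
  Y(R15) = 0.0008547 S between n0,n2
  Y(R16) = 0.8475 S between n1,n2
  Y(R17) = 0.02421 S between n2,n4
  Y(R18) = 0.2882 S between n2,n1
  Y(R19) = 0.06944 S between n2,n1
  Y(R20) = 0.006061 S between n2,n3
  Im: injects 0.0185 A into n4 (from n2)
Assemble and solve the 4×4 MNA system:
  V(n1)=-0.04585  V(n2)=-0.05219  V(n3)=-0.02098  V(n4)=0.3757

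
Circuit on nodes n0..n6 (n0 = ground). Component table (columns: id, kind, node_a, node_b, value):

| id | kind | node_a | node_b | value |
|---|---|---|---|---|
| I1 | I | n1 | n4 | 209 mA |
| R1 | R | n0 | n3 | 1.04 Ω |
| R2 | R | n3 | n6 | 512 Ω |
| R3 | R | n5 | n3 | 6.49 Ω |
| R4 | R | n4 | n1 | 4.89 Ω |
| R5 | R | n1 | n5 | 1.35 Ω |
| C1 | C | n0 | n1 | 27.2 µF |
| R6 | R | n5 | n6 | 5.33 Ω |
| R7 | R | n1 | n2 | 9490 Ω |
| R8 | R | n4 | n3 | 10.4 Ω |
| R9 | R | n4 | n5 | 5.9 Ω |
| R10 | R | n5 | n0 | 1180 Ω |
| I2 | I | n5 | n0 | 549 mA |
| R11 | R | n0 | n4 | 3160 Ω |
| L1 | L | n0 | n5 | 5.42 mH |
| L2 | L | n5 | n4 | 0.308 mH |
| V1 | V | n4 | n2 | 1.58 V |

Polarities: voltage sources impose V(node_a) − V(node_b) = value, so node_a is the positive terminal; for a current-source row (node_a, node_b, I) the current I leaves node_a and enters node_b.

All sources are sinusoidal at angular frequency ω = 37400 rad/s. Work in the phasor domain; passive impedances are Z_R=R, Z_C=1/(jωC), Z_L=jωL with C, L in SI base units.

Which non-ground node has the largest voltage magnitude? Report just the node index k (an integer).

2

Element admittances at ω=37400 rad/s:
  I1: injects 0.209 A into n4 (from n1)
  Y(R1) = 0.9615+0.000j S between n0,n3
  Y(R2) = 0.001953+0.000j S between n3,n6
  Y(R3) = 0.1541+0.000j S between n5,n3
  Y(R4) = 0.2045+0.000j S between n4,n1
  Y(R5) = 0.7407+0.000j S between n1,n5
  Y(C1) = 0.000+1.017j S between n0,n1
  Y(R6) = 0.1876+0.000j S between n5,n6
  Y(R7) = 0.0001054+0.000j S between n1,n2
  Y(R8) = 0.09615+0.000j S between n4,n3
  Y(R9) = 0.1695+0.000j S between n4,n5
  Y(R10) = 0.0008475+0.000j S between n5,n0
  I2: injects 0.549 A into n0 (from n5)
  Y(R11) = 0.0003165+0.000j S between n0,n4
  Y(L1) = 0.000-0.004933j S between n0,n5
  Y(L2) = 0.000-0.08681j S between n5,n4
  V1: constraint V(n4)−V(n2) = 1.58
Assemble and solve the 7×7 MNA system:
  V(n1)=-0.08508+0.4880j  V(n2)=-1.404+0.4959j  V(n3)=-0.05611+0.08672j  V(n4)=0.1763+0.4959j  V(n5)=-0.5451+0.3690j  V(n6)=-0.5401+0.3661j
  i(V1)=-0.0001390+8.313e-07j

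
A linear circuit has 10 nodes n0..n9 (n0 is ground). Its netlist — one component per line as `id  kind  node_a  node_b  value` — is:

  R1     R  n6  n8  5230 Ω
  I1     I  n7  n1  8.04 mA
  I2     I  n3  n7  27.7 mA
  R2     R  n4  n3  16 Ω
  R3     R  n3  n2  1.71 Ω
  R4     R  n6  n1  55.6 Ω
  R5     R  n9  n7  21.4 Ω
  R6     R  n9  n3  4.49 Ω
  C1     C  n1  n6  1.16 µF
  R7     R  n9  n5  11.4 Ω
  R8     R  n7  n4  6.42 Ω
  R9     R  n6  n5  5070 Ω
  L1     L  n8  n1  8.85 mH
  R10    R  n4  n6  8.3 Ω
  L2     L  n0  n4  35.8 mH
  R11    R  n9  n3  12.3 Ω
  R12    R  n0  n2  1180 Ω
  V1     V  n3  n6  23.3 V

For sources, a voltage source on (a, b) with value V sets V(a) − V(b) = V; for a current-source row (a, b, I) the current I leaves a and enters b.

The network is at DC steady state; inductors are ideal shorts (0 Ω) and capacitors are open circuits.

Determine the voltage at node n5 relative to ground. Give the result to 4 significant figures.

Element admittances at DC:
  Y(R1) = 0.0001912 S between n6,n8
  I1: injects 0.00804 A into n1 (from n7)
  I2: injects 0.0277 A into n7 (from n3)
  Y(R2) = 0.06250 S between n4,n3
  Y(R3) = 0.5848 S between n3,n2
  Y(R4) = 0.01799 S between n6,n1
  Y(R5) = 0.04673 S between n9,n7
  Y(R6) = 0.2227 S between n9,n3
  Y(C1) = 0.000 S between n1,n6
  Y(R7) = 0.08772 S between n9,n5
  Y(R8) = 0.1558 S between n7,n4
  Y(R9) = 0.0001972 S between n6,n5
  L1: short n8↔n1 (DC inductor)
  Y(R10) = 0.1205 S between n4,n6
  L2: short n0↔n4 (DC inductor)
  Y(R11) = 0.08130 S between n9,n3
  Y(R12) = 0.0008475 S between n0,n2
  V1: constraint V(n3)−V(n6) = 23.3
Assemble and solve the 12×12 MNA system:
  V(n1)=-9.930  V(n2)=12.91  V(n3)=12.93  V(n4)=0.000  V(n5)=11.51  V(n6)=-10.37  V(n7)=2.765  V(n8)=-9.930  V(n9)=11.56
  i(L1)=-8.457e-05  i(L2)=0.01094  i(V1)=-1.262

11.51 V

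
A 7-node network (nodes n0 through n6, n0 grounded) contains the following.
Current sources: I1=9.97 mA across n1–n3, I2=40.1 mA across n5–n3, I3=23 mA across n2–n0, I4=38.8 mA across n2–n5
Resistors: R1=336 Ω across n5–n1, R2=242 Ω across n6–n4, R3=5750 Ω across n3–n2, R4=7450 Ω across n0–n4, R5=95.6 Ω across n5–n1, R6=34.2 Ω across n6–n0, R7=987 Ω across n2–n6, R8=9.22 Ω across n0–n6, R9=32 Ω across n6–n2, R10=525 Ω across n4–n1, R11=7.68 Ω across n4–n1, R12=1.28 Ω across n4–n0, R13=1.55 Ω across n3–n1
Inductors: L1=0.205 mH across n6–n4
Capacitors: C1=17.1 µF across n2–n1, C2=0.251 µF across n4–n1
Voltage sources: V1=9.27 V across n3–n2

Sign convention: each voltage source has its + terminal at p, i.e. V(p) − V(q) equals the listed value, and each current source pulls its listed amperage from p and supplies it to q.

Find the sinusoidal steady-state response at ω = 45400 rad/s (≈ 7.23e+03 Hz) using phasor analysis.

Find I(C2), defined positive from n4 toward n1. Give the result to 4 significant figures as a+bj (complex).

-0.009830-0.004439j A

Element admittances at ω=45400 rad/s:
  I1: injects 0.00997 A into n3 (from n1)
  Y(R1) = 0.002976+0.000j S between n5,n1
  Y(R2) = 0.004132+0.000j S between n6,n4
  Y(L1) = 0.000-0.1074j S between n6,n4
  Y(C1) = 0.000+0.7763j S between n2,n1
  Y(R3) = 0.0001739+0.000j S between n3,n2
  Y(R4) = 0.0001342+0.000j S between n0,n4
  Y(R5) = 0.01046+0.000j S between n5,n1
  Y(R6) = 0.02924+0.000j S between n6,n0
  Y(R7) = 0.001013+0.000j S between n2,n6
  Y(R8) = 0.1085+0.000j S between n0,n6
  Y(R9) = 0.03125+0.000j S between n6,n2
  I2: injects 0.0401 A into n3 (from n5)
  Y(R10) = 0.001905+0.000j S between n4,n1
  I3: injects 0.023 A into n0 (from n2)
  Y(R11) = 0.1302+0.000j S between n4,n1
  Y(R12) = 0.7812+0.000j S between n4,n0
  I4: injects 0.0388 A into n5 (from n2)
  Y(C2) = 0.000+0.01140j S between n4,n1
  Y(R13) = 0.6452+0.000j S between n3,n1
  V1: constraint V(n3)−V(n2) = 9.27
Assemble and solve the 7×7 MNA system:
  V(n1)=0.4877-0.8888j  V(n2)=-3.337+3.543j  V(n3)=5.933+3.543j  V(n4)=0.09814-0.02620j  V(n5)=0.3909-0.8888j  V(n6)=-0.7239+0.1487j
  i(V1)=-3.465-2.859j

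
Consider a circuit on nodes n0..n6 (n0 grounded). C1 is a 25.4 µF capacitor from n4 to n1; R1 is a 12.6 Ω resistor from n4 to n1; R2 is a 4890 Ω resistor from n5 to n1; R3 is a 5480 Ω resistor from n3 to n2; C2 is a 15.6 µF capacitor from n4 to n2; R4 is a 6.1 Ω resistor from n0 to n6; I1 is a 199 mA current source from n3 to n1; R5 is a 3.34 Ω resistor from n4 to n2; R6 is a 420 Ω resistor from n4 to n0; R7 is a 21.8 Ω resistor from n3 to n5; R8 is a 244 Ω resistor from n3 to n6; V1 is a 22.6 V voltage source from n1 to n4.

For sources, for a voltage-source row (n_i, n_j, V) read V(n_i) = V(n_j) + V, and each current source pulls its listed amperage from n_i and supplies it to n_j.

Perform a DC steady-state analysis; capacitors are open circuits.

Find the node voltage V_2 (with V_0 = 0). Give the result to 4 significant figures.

MNA unknowns: 6 node voltages V₁..V_6 plus 1 source current (V1)
C1: Y=0.000 on G[4,1]
R1: Y=0.07937 on G[4,1]
R2: Y=0.0002045 on G[5,1]
R3: Y=0.0001825 on G[3,2]
C2: Y=0.000 on G[4,2]
R4: Y=0.1639 on G[0,6]
I1: z[3]−=0.199, z[1]+=0.199
R5: Y=0.2994 on G[4,2]
R6: Y=0.002381 on G[4,0]
R7: Y=0.04587 on G[3,5]
R8: Y=0.004098 on G[3,6]
V1: row V1−V4=22.6, i_V1 at 1,4
solve → V1=87.47, V2=64.81, V3=-38.63, V4=64.87, V5=-38.07, V6=-0.9422
aux → i_V1=-1.620

64.81 V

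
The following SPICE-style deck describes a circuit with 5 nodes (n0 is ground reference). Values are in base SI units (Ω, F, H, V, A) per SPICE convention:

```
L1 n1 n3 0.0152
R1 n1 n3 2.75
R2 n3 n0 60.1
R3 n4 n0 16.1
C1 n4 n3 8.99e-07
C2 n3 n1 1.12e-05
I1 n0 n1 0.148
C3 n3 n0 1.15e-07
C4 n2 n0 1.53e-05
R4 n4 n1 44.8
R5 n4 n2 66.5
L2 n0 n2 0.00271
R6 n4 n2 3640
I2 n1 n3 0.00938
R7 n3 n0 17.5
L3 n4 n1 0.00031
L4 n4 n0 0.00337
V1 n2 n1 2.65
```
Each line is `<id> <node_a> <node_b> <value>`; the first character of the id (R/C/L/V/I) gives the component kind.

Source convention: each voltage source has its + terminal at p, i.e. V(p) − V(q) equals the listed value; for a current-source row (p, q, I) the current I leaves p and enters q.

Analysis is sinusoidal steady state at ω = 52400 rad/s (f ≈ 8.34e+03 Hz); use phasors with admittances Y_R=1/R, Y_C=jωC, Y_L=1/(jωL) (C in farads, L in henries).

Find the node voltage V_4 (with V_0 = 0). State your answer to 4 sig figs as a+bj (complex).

MNA unknowns: 4 node voltages V₁..V_4 plus 1 source current (V1)
L1: Y=0.000-0.001256j on G[1,3]
R1: Y=0.3636+0.000j on G[1,3]
R2: Y=0.01664+0.000j on G[3,0]
R3: Y=0.06211+0.000j on G[4,0]
C1: Y=0.000+0.04711j on G[4,3]
C2: Y=0.000+0.5869j on G[3,1]
I1: z[0]−=0.148, z[1]+=0.148
C3: Y=0.000+0.006026j on G[3,0]
C4: Y=0.000+0.8017j on G[2,0]
R4: Y=0.02232+0.000j on G[4,1]
R5: Y=0.01504+0.000j on G[4,2]
L2: Y=0.000-0.007042j on G[0,2]
R6: Y=0.0002747+0.000j on G[4,2]
I2: z[1]−=0.00938, z[3]+=0.00938
R7: Y=0.05714+0.000j on G[3,0]
L3: Y=0.000-0.06156j on G[4,1]
L4: Y=0.000-0.005663j on G[4,0]
V1: row V2−V1=2.65, i_V1 at 2,1
solve → V1=-2.604-0.4478j, V2=0.04555-0.4478j, V3=-2.332-0.5240j, V4=-0.6465+0.2069j
aux → i_V1=-0.3665-0.02617j

-0.6465+0.2069j V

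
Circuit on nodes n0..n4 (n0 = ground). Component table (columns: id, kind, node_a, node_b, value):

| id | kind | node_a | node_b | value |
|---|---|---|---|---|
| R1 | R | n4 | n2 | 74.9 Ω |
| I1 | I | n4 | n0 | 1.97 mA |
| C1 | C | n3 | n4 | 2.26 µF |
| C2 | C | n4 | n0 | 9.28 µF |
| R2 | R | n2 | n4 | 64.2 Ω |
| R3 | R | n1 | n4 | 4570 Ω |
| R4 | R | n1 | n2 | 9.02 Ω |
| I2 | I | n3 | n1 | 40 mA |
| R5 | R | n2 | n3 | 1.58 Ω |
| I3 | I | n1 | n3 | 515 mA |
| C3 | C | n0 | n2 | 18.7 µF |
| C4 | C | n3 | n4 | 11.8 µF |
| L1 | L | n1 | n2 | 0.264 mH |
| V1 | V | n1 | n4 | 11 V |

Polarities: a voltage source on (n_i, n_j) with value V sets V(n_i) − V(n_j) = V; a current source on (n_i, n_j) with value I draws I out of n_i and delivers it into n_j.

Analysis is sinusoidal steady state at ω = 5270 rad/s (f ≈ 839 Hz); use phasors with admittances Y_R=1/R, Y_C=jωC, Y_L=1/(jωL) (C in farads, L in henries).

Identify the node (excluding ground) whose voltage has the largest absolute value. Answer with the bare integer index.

Element admittances at ω=5270 rad/s:
  Y(R1) = 0.01335+0.000j S between n4,n2
  I1: injects 0.00197 A into n0 (from n4)
  Y(C1) = 0.000+0.01191j S between n3,n4
  Y(C2) = 0.000+0.04891j S between n4,n0
  Y(R2) = 0.01558+0.000j S between n2,n4
  Y(R3) = 0.0002188+0.000j S between n1,n4
  Y(R4) = 0.1109+0.000j S between n1,n2
  I2: injects 0.04 A into n1 (from n3)
  Y(R5) = 0.6329+0.000j S between n2,n3
  I3: injects 0.515 A into n3 (from n1)
  Y(C3) = 0.000+0.09855j S between n0,n2
  Y(C4) = 0.000+0.06219j S between n3,n4
  Y(L1) = 0.000-0.7188j S between n1,n2
  V1: constraint V(n1)−V(n4) = 11
Assemble and solve the 5×5 MNA system:
  V(n1)=2.379+0.2578j  V(n2)=4.278-0.1079j  V(n3)=4.802-1.679j  V(n4)=-8.621+0.2578j
  i(V1)=-0.5297-1.406j

4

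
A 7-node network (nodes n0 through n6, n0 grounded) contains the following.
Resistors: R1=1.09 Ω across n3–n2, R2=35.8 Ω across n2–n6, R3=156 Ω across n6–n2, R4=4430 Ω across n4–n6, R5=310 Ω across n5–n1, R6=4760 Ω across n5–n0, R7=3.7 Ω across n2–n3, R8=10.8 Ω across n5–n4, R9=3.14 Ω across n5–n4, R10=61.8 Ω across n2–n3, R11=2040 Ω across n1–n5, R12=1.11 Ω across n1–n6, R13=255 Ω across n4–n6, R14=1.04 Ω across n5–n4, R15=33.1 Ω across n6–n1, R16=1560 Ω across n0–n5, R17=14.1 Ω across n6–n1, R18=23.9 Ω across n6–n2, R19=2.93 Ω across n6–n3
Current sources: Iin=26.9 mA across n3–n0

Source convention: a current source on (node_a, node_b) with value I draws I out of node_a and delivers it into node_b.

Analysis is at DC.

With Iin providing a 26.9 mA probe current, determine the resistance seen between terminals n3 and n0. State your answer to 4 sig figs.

MNA unknowns: 6 node voltages V₁..V_6
R1: Y=0.9174 on G[3,2]
R2: Y=0.02793 on G[2,6]
R3: Y=0.006410 on G[6,2]
R4: Y=0.0002257 on G[4,6]
R5: Y=0.003226 on G[5,1]
R6: Y=0.0002101 on G[5,0]
R7: Y=0.2703 on G[2,3]
R8: Y=0.09259 on G[5,4]
R9: Y=0.3185 on G[5,4]
R10: Y=0.01618 on G[2,3]
R11: Y=0.0004902 on G[1,5]
R12: Y=0.9009 on G[1,6]
R13: Y=0.003922 on G[4,6]
R14: Y=0.9615 on G[5,4]
R15: Y=0.03021 on G[6,1]
R16: Y=0.0006410 on G[0,5]
R17: Y=0.07092 on G[6,1]
R18: Y=0.04184 on G[6,2]
R19: Y=0.3413 on G[6,3]
Iin: z[3]−=0.0269, z[0]+=0.0269
solve → V1=-35.03, V2=-35.10, V3=-35.10, V4=-31.62, V5=-31.61, V6=-35.04

R_eq = 1305. Ω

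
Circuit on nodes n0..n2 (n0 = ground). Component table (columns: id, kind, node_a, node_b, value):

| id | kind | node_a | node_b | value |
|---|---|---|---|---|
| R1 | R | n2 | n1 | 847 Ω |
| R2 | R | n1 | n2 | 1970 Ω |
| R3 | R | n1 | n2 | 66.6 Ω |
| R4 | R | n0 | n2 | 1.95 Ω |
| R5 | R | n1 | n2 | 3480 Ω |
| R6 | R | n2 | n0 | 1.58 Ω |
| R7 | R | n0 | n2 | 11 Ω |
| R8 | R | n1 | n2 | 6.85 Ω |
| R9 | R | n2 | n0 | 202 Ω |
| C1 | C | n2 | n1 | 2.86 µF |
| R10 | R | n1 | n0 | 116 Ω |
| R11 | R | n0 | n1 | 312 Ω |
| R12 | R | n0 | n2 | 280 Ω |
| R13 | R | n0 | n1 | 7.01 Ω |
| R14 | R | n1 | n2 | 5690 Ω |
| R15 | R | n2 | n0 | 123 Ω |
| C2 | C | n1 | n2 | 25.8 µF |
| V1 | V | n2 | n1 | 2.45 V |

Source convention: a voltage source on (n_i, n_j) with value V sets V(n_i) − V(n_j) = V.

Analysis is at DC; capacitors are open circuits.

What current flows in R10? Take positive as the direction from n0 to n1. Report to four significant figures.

0.01880 A

Apply KCL at each of the 2 non-ground nodes and solve the resulting linear system.
Node n1: branches {R1, R2, R3, R5, R8, C1, R10, R11, R13, R14, C2, V1} → V_1 = -2.181
Node n2: branches {R1, R2, R3, R4, R5, R6, R7, R8, R9, C1, R12, R14, R15, C2, V1} → V_2 = 0.2688
Source currents: i(V1)=-0.7367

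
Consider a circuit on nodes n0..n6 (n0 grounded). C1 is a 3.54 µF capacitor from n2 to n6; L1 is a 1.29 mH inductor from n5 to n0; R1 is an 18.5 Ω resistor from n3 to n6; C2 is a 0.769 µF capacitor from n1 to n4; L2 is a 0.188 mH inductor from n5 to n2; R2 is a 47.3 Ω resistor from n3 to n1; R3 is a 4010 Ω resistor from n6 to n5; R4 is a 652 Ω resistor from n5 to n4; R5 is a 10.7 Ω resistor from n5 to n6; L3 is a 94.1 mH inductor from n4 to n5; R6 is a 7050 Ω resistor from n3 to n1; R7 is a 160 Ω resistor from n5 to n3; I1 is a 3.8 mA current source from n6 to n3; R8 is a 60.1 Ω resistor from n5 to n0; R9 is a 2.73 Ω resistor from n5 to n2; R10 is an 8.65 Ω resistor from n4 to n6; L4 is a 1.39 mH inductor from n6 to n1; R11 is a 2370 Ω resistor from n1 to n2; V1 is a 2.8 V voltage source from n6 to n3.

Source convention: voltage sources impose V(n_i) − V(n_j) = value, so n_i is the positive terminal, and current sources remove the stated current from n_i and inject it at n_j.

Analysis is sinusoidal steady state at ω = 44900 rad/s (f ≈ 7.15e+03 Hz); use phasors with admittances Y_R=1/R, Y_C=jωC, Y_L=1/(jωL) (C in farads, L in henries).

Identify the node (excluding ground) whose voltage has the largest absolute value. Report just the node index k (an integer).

3

Apply KCL at each of the 6 non-ground nodes and solve the resulting linear system.
Node n1: branches {C2, R2, R6, L4, R11} → V_1 = -1.465+0.7199j
Node n2: branches {C1, L2, R9, R11} → V_2 = 0.02470+0.02443j
Node n3: branches {R1, R2, R6, R7, I1, V1} → V_3 = -2.739-0.05465j
Node n4: branches {C2, R4, L3, R10} → V_4 = -0.2713-0.4065j
Node n5: branches {L1, L2, R3, R4, R5, L3, R7, R8, R9} → V_5 = 0.000+0.000j
Node n6: branches {C1, R1, R3, R5, I1, R10, L4, V1} → V_6 = 0.06074-0.05465j
Source currents: i(V1)=-0.1994-0.01683j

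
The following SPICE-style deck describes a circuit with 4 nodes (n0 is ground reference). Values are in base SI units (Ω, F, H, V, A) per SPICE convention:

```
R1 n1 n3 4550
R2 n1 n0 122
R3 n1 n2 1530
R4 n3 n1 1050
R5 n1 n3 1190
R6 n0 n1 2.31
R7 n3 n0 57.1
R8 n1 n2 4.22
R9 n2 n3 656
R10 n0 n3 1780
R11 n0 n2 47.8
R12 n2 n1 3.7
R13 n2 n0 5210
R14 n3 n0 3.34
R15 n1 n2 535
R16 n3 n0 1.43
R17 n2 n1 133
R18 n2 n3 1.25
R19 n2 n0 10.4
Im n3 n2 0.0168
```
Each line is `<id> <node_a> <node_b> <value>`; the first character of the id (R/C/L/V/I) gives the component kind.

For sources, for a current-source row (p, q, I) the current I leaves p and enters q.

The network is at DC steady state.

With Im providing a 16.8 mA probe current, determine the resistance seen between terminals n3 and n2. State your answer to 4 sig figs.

R_eq = 0.9383 Ω

Apply KCL at each of the 3 non-ground nodes and solve the resulting linear system.
Node n1: branches {R1, R2, R3, R4, R5, R6, R8, R12, R15, R17} → V_1 = 0.006287
Node n2: branches {R3, R8, R9, R11, R12, R13, R15, R17, R18, R19, Im} → V_2 = 0.01169
Node n3: branches {R1, R4, R5, R7, R9, R10, R14, R16, R18, Im} → V_3 = -0.004076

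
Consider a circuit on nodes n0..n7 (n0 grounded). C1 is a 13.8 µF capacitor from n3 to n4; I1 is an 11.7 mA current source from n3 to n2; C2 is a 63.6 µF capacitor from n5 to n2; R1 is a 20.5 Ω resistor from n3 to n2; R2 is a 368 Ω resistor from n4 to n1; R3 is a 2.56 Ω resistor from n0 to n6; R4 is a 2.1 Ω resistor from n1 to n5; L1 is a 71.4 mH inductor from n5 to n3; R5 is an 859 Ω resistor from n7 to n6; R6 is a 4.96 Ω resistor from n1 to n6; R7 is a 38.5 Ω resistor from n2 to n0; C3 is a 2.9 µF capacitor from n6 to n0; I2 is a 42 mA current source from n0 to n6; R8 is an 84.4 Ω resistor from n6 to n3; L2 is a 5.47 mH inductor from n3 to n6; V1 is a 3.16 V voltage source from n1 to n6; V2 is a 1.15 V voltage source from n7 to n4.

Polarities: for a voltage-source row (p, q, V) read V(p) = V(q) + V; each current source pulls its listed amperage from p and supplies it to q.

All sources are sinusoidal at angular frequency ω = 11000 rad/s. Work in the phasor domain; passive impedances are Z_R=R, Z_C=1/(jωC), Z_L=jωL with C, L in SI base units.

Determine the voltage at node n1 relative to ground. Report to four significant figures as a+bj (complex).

3.076-0.005743j V

Apply KCL at each of the 7 non-ground nodes and solve the resulting linear system.
Node n1: branches {R2, R4, R6, V1} → V_1 = 3.076-0.005743j
Node n2: branches {I1, C2, R1, R7} → V_2 = 2.871+0.1893j
Node n3: branches {C1, I1, R1, L1, R8, L2} → V_3 = 1.905+0.6355j
Node n4: branches {C1, R2, V2} → V_4 = 1.889+0.6382j
Node n5: branches {C2, R4, L1} → V_5 = 2.847+0.03215j
Node n6: branches {R3, R5, R6, C3, I2, R8, L2, V1} → V_6 = -0.08385-0.005743j
Node n7: branches {R5, V2} → V_7 = 3.039+0.6382j
Source currents: i(V1)=-0.7495+0.01979j, i(V2)=-0.003635-0.0007496j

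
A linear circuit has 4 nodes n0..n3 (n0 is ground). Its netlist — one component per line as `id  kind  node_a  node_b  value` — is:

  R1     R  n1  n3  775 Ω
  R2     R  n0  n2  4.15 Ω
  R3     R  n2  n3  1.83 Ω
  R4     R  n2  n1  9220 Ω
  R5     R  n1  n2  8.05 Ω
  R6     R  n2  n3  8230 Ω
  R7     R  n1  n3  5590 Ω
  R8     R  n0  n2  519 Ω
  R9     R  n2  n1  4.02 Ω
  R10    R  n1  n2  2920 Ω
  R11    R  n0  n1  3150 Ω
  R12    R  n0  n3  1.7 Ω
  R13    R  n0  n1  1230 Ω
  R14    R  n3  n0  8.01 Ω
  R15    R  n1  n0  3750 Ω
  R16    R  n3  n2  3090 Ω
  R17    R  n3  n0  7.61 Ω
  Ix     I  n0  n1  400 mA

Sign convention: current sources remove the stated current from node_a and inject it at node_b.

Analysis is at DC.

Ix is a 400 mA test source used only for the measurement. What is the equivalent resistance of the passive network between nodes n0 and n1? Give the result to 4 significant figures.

R_eq = 4.370 Ω

Apply KCL at each of the 3 non-ground nodes and solve the resulting linear system.
Node n1: branches {R1, R4, R5, R7, R9, R10, R11, R13, R15, Ix} → V_1 = 1.748
Node n2: branches {R2, R3, R4, R5, R6, R8, R9, R10, R16} → V_2 = 0.6893
Node n3: branches {R1, R3, R6, R7, R12, R14, R16, R17} → V_3 = 0.2725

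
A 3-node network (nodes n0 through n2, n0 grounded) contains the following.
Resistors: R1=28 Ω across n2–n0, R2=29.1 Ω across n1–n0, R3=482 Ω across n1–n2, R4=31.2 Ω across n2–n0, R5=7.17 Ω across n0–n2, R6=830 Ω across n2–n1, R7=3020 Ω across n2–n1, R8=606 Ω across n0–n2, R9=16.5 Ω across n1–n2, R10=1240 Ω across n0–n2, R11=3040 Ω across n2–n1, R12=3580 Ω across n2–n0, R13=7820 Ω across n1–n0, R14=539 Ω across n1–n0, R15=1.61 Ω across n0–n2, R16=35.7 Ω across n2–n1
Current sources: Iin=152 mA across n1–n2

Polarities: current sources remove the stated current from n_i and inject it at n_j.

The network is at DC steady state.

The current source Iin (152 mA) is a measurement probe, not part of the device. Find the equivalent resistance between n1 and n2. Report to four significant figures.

R_eq = 7.850 Ω

MNA unknowns: 2 node voltages V₁..V_2
R1: Y=0.03571 on G[2,0]
R2: Y=0.03436 on G[1,0]
R3: Y=0.002075 on G[1,2]
R4: Y=0.03205 on G[2,0]
R5: Y=0.1395 on G[0,2]
R6: Y=0.001205 on G[2,1]
R7: Y=0.0003311 on G[2,1]
R8: Y=0.001650 on G[0,2]
R9: Y=0.06061 on G[1,2]
R10: Y=0.0008065 on G[0,2]
R11: Y=0.0003289 on G[2,1]
R12: Y=0.0002793 on G[2,0]
R13: Y=0.0001279 on G[1,0]
R14: Y=0.001855 on G[1,0]
R15: Y=0.6211 on G[0,2]
R16: Y=0.02801 on G[2,1]
Iin: z[1]−=0.152, z[2]+=0.152
solve → V1=-1.143, V2=0.05000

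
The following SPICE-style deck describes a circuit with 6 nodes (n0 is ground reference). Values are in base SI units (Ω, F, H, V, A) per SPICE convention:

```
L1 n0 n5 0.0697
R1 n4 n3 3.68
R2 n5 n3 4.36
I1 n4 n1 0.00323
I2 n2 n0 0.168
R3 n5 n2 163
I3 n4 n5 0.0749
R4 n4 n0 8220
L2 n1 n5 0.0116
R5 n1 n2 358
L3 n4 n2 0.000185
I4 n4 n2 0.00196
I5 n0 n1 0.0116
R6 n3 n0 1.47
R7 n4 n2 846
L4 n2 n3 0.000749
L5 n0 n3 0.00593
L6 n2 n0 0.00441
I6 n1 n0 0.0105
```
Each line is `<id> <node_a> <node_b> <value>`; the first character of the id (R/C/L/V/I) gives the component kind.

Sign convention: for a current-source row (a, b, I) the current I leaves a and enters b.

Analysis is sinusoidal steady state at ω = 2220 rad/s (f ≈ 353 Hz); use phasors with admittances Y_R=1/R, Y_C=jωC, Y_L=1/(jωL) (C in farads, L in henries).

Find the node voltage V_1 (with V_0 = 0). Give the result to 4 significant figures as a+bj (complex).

MNA unknowns: 5 node voltages V₁..V_5
L1: Y=0.000-0.006463j on G[0,5]
R1: Y=0.2717+0.000j on G[4,3]
R2: Y=0.2294+0.000j on G[5,3]
I1: z[4]−=0.00323, z[1]+=0.00323
I2: z[2]−=0.168, z[0]+=0.168
R3: Y=0.006135+0.000j on G[5,2]
I3: z[4]−=0.0749, z[5]+=0.0749
R4: Y=0.0001217+0.000j on G[4,0]
L2: Y=0.000-0.03883j on G[1,5]
R5: Y=0.002793+0.000j on G[1,2]
L3: Y=0.000-2.435j on G[4,2]
I4: z[4]−=0.00196, z[2]+=0.00196
I5: z[0]−=0.0116, z[1]+=0.0116
R6: Y=0.6803+0.000j on G[3,0]
R7: Y=0.001182+0.000j on G[4,2]
L4: Y=0.000-0.6014j on G[2,3]
L5: Y=0.000-0.07596j on G[0,3]
L6: Y=0.000-0.1021j on G[2,0]
I6: z[1]−=0.0105, z[0]+=0.0105
solve → V1=0.1706+0.01003j, V2=-0.2801-0.3471j, V3=-0.1857-0.06135j, V4=-0.3141-0.3656j, V5=0.1449-0.06906j

0.1706+0.01003j V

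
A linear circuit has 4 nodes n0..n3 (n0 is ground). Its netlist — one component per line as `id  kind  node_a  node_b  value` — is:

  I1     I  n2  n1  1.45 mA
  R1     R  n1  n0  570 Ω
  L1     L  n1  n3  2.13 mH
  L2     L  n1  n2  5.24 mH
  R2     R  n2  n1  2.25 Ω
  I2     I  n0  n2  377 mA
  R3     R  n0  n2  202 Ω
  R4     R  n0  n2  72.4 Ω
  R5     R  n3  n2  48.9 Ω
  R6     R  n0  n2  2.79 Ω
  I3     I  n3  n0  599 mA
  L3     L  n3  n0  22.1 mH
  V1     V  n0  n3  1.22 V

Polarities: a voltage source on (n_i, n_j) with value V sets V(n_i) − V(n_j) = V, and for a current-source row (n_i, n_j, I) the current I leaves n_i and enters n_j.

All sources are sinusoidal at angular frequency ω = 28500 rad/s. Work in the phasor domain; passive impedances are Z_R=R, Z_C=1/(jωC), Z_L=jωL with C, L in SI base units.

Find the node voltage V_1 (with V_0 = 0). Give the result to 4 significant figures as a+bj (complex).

0.8675+0.1624j V

Apply KCL at each of the 3 non-ground nodes and solve the resulting linear system.
Node n1: branches {I1, R1, L1, L2, R2} → V_1 = 0.8675+0.1624j
Node n2: branches {I1, L2, R2, I2, R3, R4, R5, R6} → V_2 = 0.8748+0.08576j
Node n3: branches {L1, R5, I3, L3, V1} → V_3 = -1.220+0.000j
Source currents: i(V1)=0.5535+0.03457j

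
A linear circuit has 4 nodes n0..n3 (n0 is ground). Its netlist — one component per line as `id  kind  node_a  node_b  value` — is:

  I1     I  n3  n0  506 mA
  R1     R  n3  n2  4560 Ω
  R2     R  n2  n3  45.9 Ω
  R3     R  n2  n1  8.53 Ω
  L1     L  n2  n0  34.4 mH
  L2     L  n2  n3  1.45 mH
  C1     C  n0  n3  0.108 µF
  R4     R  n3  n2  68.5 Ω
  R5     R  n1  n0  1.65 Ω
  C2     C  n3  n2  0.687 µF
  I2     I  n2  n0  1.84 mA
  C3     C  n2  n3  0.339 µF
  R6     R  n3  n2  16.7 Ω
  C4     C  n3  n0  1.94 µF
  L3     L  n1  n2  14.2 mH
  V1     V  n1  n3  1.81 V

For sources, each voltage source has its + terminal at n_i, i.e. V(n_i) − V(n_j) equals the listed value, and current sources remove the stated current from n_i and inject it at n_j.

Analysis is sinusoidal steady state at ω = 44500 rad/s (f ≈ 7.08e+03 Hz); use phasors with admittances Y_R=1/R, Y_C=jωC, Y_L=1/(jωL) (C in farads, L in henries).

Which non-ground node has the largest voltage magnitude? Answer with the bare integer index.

3

MNA unknowns: 3 node voltages V₁..V_3 plus 1 source current (V1)
I1: z[3]−=0.506, z[0]+=0.506
R1: Y=0.0002193+0.000j on G[3,2]
R2: Y=0.02179+0.000j on G[2,3]
R3: Y=0.1172+0.000j on G[2,1]
L1: Y=0.000-0.0006533j on G[2,0]
L2: Y=0.000-0.01550j on G[2,3]
C1: Y=0.000+0.004806j on G[0,3]
R4: Y=0.01460+0.000j on G[3,2]
R5: Y=0.6061+0.000j on G[1,0]
C2: Y=0.000+0.03057j on G[3,2]
I2: z[2]−=0.00184, z[0]+=0.00184
C3: Y=0.000+0.01509j on G[2,3]
R6: Y=0.05988+0.000j on G[3,2]
C4: Y=0.000+0.08633j on G[3,0]
L3: Y=0.000-0.001583j on G[1,2]
V1: row V1−V3=1.81, i_V1 at 1,3
solve → V1=-0.7799+0.3877j, V2=-1.626+0.2405j, V3=-2.590+0.3877j
aux → i_V1=0.3732-0.2509j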